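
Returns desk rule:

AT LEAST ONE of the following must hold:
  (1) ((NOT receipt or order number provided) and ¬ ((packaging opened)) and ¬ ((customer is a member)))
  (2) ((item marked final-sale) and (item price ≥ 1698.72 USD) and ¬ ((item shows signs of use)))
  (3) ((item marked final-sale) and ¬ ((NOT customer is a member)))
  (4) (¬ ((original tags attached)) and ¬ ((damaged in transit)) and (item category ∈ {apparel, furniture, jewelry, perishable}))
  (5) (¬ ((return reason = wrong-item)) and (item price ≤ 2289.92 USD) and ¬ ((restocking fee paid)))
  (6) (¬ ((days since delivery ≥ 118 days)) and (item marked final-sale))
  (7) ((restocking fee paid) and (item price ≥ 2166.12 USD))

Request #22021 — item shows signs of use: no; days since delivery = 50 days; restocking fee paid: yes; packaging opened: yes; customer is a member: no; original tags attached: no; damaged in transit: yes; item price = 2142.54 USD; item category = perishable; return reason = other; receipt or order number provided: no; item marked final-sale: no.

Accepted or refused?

Atomic conditions:
  NOT receipt or order number provided: no → true
  packaging opened: yes → true
  customer is a member: no → false
  item marked final-sale: no → false
  item price ≥ 1698.72 USD: 2142.54 ≥ 1698.72 is true
  item shows signs of use: no → false
  NOT customer is a member: no → true
  original tags attached: no → false
  damaged in transit: yes → true
  item category ∈ {apparel, furniture, jewelry, perishable}: perishable is in the set → true
  return reason = wrong-item: other == wrong-item is false
  item price ≤ 2289.92 USD: 2142.54 ≤ 2289.92 is true
  restocking fee paid: yes → true
  days since delivery ≥ 118 days: 50 ≥ 118 is false
  item price ≥ 2166.12 USD: 2142.54 ≥ 2166.12 is false
Combine:
[1.2] NOT true = false
[1.3] NOT false = true
[1] true AND false AND true = false
[2.3] NOT false = true
[2] false AND true AND true = false
[3.2] NOT true = false
[3] false AND false = false
[4.1] NOT false = true
[4.2] NOT true = false
[4] true AND false AND true = false
[5.1] NOT false = true
[5.3] NOT true = false
[5] true AND true AND false = false
[6.1] NOT false = true
[6] true AND false = false
[7] true AND false = false
[root] false OR false OR false OR false OR false OR false OR false = false
Overall: false → refused

Refused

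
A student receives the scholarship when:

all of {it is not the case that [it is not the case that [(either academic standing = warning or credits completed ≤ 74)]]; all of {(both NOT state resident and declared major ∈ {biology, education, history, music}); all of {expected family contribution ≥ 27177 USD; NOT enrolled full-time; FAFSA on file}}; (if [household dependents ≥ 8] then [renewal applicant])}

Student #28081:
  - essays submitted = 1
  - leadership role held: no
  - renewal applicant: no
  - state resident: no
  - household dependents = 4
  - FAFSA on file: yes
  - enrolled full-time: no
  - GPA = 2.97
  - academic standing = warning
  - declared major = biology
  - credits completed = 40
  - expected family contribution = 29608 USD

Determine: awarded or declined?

Awarded

Atomic conditions:
  academic standing = warning: warning == warning is true
  credits completed ≤ 74: 40 ≤ 74 is true
  NOT state resident: no → true
  declared major ∈ {biology, education, history, music}: biology is in the set → true
  expected family contribution ≥ 27177 USD: 29608 ≥ 27177 is true
  NOT enrolled full-time: no → true
  FAFSA on file: yes → true
  household dependents ≥ 8: 4 ≥ 8 is false
  renewal applicant: no → false
Combine:
[1.1.1] true OR true = true
[1.1] NOT true = false
[1] NOT false = true
[2.1] true AND true = true
[2.2] true AND true AND true = true
[2] true AND true = true
[3] false → false (antecedent false ⇒ implication holds) = true
[root] true AND true AND true = true
Overall: true → awarded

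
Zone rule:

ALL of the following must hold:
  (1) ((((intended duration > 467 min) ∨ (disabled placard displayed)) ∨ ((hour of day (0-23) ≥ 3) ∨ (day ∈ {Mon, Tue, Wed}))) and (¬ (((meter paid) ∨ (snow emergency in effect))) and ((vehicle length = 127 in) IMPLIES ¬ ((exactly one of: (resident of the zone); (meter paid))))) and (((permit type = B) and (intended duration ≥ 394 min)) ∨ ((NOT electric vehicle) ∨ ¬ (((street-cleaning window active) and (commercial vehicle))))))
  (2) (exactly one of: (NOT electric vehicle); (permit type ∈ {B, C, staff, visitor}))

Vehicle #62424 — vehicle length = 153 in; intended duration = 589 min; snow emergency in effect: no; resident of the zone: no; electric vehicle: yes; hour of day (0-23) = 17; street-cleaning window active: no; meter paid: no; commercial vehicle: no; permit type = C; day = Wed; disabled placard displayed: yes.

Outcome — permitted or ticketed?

Atomic conditions:
  intended duration > 467 min: 589 > 467 is true
  disabled placard displayed: yes → true
  hour of day (0-23) ≥ 3: 17 ≥ 3 is true
  day ∈ {Mon, Tue, Wed}: Wed is in the set → true
  meter paid: no → false
  snow emergency in effect: no → false
  vehicle length = 127 in: 153 == 127 is false
  resident of the zone: no → false
  permit type = B: C == B is false
  intended duration ≥ 394 min: 589 ≥ 394 is true
  NOT electric vehicle: yes → false
  street-cleaning window active: no → false
  commercial vehicle: no → false
  permit type ∈ {B, C, staff, visitor}: C is in the set → true
Combine:
[1.1.1] true OR true = true
[1.1.2] true OR true = true
[1.1] true OR true = true
[1.2.1.1] false OR false = false
[1.2.1] NOT false = true
[1.2.2.2.1] exactly-one(false, false) = false
[1.2.2.2] NOT false = true
[1.2.2] false → true (antecedent false ⇒ implication holds) = true
[1.2] true AND true = true
[1.3.1] false AND true = false
[1.3.2.2.1] false AND false = false
[1.3.2.2] NOT false = true
[1.3.2] false OR true = true
[1.3] false OR true = true
[1] true AND true AND true = true
[2] exactly-one(false, true) = true
[root] true AND true = true
Overall: true → permitted

Permitted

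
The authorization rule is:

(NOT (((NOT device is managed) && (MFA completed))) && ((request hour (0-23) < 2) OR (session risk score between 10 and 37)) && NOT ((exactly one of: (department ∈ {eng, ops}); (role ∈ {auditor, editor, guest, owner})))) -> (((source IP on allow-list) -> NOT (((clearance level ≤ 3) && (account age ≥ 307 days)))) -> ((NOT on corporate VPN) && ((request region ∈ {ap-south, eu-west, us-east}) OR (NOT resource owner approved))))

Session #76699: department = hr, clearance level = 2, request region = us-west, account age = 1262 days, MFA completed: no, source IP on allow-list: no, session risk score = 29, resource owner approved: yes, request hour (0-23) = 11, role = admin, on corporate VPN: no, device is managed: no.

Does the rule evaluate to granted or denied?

Atomic conditions:
  NOT device is managed: no → true
  MFA completed: no → false
  request hour (0-23) < 2: 11 < 2 is false
  session risk score between 10 and 37: 29 in [10, 37] is true
  department ∈ {eng, ops}: hr is not in the set → false
  role ∈ {auditor, editor, guest, owner}: admin is not in the set → false
  source IP on allow-list: no → false
  clearance level ≤ 3: 2 ≤ 3 is true
  account age ≥ 307 days: 1262 ≥ 307 is true
  NOT on corporate VPN: no → true
  request region ∈ {ap-south, eu-west, us-east}: us-west is not in the set → false
  NOT resource owner approved: yes → false
Combine:
[1.1.1] true AND false = false
[1.1] NOT false = true
[1.2] false OR true = true
[1.3.1] exactly-one(false, false) = false
[1.3] NOT false = true
[1] true AND true AND true = true
[2.1.2.1] true AND true = true
[2.1.2] NOT true = false
[2.1] false → false (antecedent false ⇒ implication holds) = true
[2.2.2] false OR false = false
[2.2] true AND false = false
[2] true → false = false
[root] true → false = false
Overall: false → denied

Denied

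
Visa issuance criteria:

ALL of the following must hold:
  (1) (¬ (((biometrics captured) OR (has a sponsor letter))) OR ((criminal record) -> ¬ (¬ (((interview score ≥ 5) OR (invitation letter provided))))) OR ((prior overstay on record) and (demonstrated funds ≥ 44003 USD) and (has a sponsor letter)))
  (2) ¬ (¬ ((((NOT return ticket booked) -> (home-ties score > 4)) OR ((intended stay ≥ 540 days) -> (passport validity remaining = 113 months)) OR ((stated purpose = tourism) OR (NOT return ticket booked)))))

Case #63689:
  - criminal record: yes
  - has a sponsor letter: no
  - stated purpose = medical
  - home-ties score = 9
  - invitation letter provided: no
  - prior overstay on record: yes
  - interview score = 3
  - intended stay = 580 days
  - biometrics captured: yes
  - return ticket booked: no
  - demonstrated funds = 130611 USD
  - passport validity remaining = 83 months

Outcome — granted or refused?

Refused

Atomic conditions:
  biometrics captured: yes → true
  has a sponsor letter: no → false
  criminal record: yes → true
  interview score ≥ 5: 3 ≥ 5 is false
  invitation letter provided: no → false
  prior overstay on record: yes → true
  demonstrated funds ≥ 44003 USD: 130611 ≥ 44003 is true
  NOT return ticket booked: no → true
  home-ties score > 4: 9 > 4 is true
  intended stay ≥ 540 days: 580 ≥ 540 is true
  passport validity remaining = 113 months: 83 == 113 is false
  stated purpose = tourism: medical == tourism is false
Combine:
[1.1.1] true OR false = true
[1.1] NOT true = false
[1.2.2.1.1] false OR false = false
[1.2.2.1] NOT false = true
[1.2.2] NOT true = false
[1.2] true → false = false
[1.3] true AND true AND false = false
[1] false OR false OR false = false
[2.1.1.1] true → true = true
[2.1.1.2] true → false = false
[2.1.1.3] false OR true = true
[2.1.1] true OR false OR true = true
[2.1] NOT true = false
[2] NOT false = true
[root] false AND true = false
Overall: false → refused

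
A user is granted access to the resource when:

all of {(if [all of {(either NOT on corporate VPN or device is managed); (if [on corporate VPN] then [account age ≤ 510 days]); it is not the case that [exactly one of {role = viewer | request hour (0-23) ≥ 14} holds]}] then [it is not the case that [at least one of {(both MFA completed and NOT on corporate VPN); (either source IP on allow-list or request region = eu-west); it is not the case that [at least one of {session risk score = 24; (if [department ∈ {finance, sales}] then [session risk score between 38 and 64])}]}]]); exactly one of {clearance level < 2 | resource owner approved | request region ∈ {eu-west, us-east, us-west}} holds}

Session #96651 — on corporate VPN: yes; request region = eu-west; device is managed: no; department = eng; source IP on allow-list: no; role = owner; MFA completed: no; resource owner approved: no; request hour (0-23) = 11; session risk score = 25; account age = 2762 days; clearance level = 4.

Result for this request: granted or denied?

Granted

Atomic conditions:
  NOT on corporate VPN: yes → false
  device is managed: no → false
  on corporate VPN: yes → true
  account age ≤ 510 days: 2762 ≤ 510 is false
  role = viewer: owner == viewer is false
  request hour (0-23) ≥ 14: 11 ≥ 14 is false
  MFA completed: no → false
  source IP on allow-list: no → false
  request region = eu-west: eu-west == eu-west is true
  session risk score = 24: 25 == 24 is false
  department ∈ {finance, sales}: eng is not in the set → false
  session risk score between 38 and 64: 25 in [38, 64] is false
  clearance level < 2: 4 < 2 is false
  resource owner approved: no → false
  request region ∈ {eu-west, us-east, us-west}: eu-west is in the set → true
Combine:
[1.1.1] false OR false = false
[1.1.2] true → false = false
[1.1.3.1] exactly-one(false, false) = false
[1.1.3] NOT false = true
[1.1] false AND false AND true = false
[1.2.1.1] false AND false = false
[1.2.1.2] false OR true = true
[1.2.1.3.1.2] false → false (antecedent false ⇒ implication holds) = true
[1.2.1.3.1] false OR true = true
[1.2.1.3] NOT true = false
[1.2.1] false OR true OR false = true
[1.2] NOT true = false
[1] false → false (antecedent false ⇒ implication holds) = true
[2] exactly-one(false, false, true) = true
[root] true AND true = true
Overall: true → granted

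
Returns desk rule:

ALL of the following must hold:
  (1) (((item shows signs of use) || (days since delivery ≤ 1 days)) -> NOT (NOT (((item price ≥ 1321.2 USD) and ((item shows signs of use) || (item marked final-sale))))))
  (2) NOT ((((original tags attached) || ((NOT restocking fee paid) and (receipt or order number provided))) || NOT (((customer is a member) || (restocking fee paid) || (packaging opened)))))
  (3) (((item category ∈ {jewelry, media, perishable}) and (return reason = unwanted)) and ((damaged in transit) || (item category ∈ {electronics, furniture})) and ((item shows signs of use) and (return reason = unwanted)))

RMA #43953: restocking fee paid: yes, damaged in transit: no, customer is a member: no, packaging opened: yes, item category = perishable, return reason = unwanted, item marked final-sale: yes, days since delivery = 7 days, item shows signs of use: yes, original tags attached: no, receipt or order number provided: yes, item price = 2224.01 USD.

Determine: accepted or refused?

Refused

Atomic conditions:
  item shows signs of use: yes → true
  days since delivery ≤ 1 days: 7 ≤ 1 is false
  item price ≥ 1321.2 USD: 2224.01 ≥ 1321.2 is true
  item marked final-sale: yes → true
  original tags attached: no → false
  NOT restocking fee paid: yes → false
  receipt or order number provided: yes → true
  customer is a member: no → false
  restocking fee paid: yes → true
  packaging opened: yes → true
  item category ∈ {jewelry, media, perishable}: perishable is in the set → true
  return reason = unwanted: unwanted == unwanted is true
  damaged in transit: no → false
  item category ∈ {electronics, furniture}: perishable is not in the set → false
Combine:
[1.1] true OR false = true
[1.2.1.1.2] true OR true = true
[1.2.1.1] true AND true = true
[1.2.1] NOT true = false
[1.2] NOT false = true
[1] true → true = true
[2.1.1.2] false AND true = false
[2.1.1] false OR false = false
[2.1.2.1] false OR true OR true = true
[2.1.2] NOT true = false
[2.1] false OR false = false
[2] NOT false = true
[3.1] true AND true = true
[3.2] false OR false = false
[3.3] true AND true = true
[3] true AND false AND true = false
[root] true AND true AND false = false
Overall: false → refused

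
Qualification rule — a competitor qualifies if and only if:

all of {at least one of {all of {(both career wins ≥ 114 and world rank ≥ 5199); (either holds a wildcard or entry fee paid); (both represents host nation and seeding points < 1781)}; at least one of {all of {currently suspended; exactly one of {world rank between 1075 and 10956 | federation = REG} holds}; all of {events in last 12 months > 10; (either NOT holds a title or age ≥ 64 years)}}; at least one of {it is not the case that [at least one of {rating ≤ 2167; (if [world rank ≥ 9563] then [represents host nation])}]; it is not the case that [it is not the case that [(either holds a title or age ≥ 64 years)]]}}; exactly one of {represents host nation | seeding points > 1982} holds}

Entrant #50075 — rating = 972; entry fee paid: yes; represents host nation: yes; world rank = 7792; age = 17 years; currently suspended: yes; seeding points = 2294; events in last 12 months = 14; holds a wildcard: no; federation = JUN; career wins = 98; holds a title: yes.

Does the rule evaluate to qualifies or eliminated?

Atomic conditions:
  career wins ≥ 114: 98 ≥ 114 is false
  world rank ≥ 5199: 7792 ≥ 5199 is true
  holds a wildcard: no → false
  entry fee paid: yes → true
  represents host nation: yes → true
  seeding points < 1781: 2294 < 1781 is false
  currently suspended: yes → true
  world rank between 1075 and 10956: 7792 in [1075, 10956] is true
  federation = REG: JUN == REG is false
  events in last 12 months > 10: 14 > 10 is true
  NOT holds a title: yes → false
  age ≥ 64 years: 17 ≥ 64 is false
  rating ≤ 2167: 972 ≤ 2167 is true
  world rank ≥ 9563: 7792 ≥ 9563 is false
  holds a title: yes → true
  seeding points > 1982: 2294 > 1982 is true
Combine:
[1.1.1] false AND true = false
[1.1.2] false OR true = true
[1.1.3] true AND false = false
[1.1] false AND true AND false = false
[1.2.1.2] exactly-one(true, false) = true
[1.2.1] true AND true = true
[1.2.2.2] false OR false = false
[1.2.2] true AND false = false
[1.2] true OR false = true
[1.3.1.1.2] false → true (antecedent false ⇒ implication holds) = true
[1.3.1.1] true OR true = true
[1.3.1] NOT true = false
[1.3.2.1.1] true OR false = true
[1.3.2.1] NOT true = false
[1.3.2] NOT false = true
[1.3] false OR true = true
[1] false OR true OR true = true
[2] exactly-one(true, true) = false
[root] true AND false = false
Overall: false → eliminated

Eliminated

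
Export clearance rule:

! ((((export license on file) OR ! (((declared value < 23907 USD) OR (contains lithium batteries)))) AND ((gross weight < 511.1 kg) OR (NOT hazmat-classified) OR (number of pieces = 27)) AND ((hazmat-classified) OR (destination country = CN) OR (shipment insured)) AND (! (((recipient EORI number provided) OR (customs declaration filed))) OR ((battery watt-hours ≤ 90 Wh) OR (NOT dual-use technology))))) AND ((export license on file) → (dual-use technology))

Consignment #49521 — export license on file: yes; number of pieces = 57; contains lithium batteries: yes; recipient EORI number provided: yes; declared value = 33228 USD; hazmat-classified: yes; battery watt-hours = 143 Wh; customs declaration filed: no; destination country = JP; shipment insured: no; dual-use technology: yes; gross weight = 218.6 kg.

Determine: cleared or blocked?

Atomic conditions:
  export license on file: yes → true
  declared value < 23907 USD: 33228 < 23907 is false
  contains lithium batteries: yes → true
  gross weight < 511.1 kg: 218.6 < 511.1 is true
  NOT hazmat-classified: yes → false
  number of pieces = 27: 57 == 27 is false
  hazmat-classified: yes → true
  destination country = CN: JP == CN is false
  shipment insured: no → false
  recipient EORI number provided: yes → true
  customs declaration filed: no → false
  battery watt-hours ≤ 90 Wh: 143 ≤ 90 is false
  NOT dual-use technology: yes → false
  dual-use technology: yes → true
Combine:
[1.1.1.2.1] false OR true = true
[1.1.1.2] NOT true = false
[1.1.1] true OR false = true
[1.1.2] true OR false OR false = true
[1.1.3] true OR false OR false = true
[1.1.4.1.1] true OR false = true
[1.1.4.1] NOT true = false
[1.1.4.2] false OR false = false
[1.1.4] false OR false = false
[1.1] true AND true AND true AND false = false
[1] NOT false = true
[2] true → true = true
[root] true AND true = true
Overall: true → cleared

Cleared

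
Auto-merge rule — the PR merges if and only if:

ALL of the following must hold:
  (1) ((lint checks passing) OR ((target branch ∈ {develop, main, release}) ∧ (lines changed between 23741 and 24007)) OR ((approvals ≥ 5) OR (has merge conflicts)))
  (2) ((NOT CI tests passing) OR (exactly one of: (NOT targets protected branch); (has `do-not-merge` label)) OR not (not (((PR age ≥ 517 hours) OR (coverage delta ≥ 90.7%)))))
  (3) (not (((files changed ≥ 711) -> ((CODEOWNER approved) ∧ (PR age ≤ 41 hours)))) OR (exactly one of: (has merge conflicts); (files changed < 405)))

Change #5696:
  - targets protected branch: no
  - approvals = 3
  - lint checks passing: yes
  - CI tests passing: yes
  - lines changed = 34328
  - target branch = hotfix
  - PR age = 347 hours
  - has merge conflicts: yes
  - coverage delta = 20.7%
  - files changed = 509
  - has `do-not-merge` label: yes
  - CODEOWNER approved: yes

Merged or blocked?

Atomic conditions:
  lint checks passing: yes → true
  target branch ∈ {develop, main, release}: hotfix is not in the set → false
  lines changed between 23741 and 24007: 34328 in [23741, 24007] is false
  approvals ≥ 5: 3 ≥ 5 is false
  has merge conflicts: yes → true
  NOT CI tests passing: yes → false
  NOT targets protected branch: no → true
  has `do-not-merge` label: yes → true
  PR age ≥ 517 hours: 347 ≥ 517 is false
  coverage delta ≥ 90.7%: 20.7 ≥ 90.7 is false
  files changed ≥ 711: 509 ≥ 711 is false
  CODEOWNER approved: yes → true
  PR age ≤ 41 hours: 347 ≤ 41 is false
  files changed < 405: 509 < 405 is false
Combine:
[1.2] false AND false = false
[1.3] false OR true = true
[1] true OR false OR true = true
[2.2] exactly-one(true, true) = false
[2.3.1.1] false OR false = false
[2.3.1] NOT false = true
[2.3] NOT true = false
[2] false OR false OR false = false
[3.1.1.2] true AND false = false
[3.1.1] false → false (antecedent false ⇒ implication holds) = true
[3.1] NOT true = false
[3.2] exactly-one(true, false) = true
[3] false OR true = true
[root] true AND false AND true = false
Overall: false → blocked

Blocked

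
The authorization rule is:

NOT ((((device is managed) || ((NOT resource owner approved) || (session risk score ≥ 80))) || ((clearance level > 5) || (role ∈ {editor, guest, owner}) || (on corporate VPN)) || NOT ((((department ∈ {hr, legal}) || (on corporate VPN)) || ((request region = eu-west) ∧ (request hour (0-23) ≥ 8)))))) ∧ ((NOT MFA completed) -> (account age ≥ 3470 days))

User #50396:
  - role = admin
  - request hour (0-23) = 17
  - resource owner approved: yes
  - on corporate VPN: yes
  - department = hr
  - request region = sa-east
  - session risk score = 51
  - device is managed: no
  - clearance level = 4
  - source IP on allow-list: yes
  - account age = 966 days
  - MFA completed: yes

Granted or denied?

Atomic conditions:
  device is managed: no → false
  NOT resource owner approved: yes → false
  session risk score ≥ 80: 51 ≥ 80 is false
  clearance level > 5: 4 > 5 is false
  role ∈ {editor, guest, owner}: admin is not in the set → false
  on corporate VPN: yes → true
  department ∈ {hr, legal}: hr is in the set → true
  request region = eu-west: sa-east == eu-west is false
  request hour (0-23) ≥ 8: 17 ≥ 8 is true
  NOT MFA completed: yes → false
  account age ≥ 3470 days: 966 ≥ 3470 is false
Combine:
[1.1.1.2] false OR false = false
[1.1.1] false OR false = false
[1.1.2] false OR false OR true = true
[1.1.3.1.1] true OR true = true
[1.1.3.1.2] false AND true = false
[1.1.3.1] true OR false = true
[1.1.3] NOT true = false
[1.1] false OR true OR false = true
[1] NOT true = false
[2] false → false (antecedent false ⇒ implication holds) = true
[root] false AND true = false
Overall: false → denied

Denied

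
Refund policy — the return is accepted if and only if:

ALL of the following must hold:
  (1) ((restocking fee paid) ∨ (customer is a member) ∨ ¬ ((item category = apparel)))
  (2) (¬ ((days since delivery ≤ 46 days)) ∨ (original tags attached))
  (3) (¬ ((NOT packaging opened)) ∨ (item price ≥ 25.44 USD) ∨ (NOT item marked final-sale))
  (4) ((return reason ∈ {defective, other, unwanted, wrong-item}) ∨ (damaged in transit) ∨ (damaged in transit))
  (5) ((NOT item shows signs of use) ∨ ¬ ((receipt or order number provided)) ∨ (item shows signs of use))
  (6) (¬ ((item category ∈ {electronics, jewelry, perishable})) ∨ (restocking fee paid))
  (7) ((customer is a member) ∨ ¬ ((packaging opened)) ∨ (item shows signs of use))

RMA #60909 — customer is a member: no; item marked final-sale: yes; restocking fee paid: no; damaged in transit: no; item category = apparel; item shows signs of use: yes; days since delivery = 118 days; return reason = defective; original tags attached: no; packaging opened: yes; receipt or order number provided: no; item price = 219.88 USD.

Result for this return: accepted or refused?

Refused

Atomic conditions:
  restocking fee paid: no → false
  customer is a member: no → false
  item category = apparel: apparel == apparel is true
  days since delivery ≤ 46 days: 118 ≤ 46 is false
  original tags attached: no → false
  NOT packaging opened: yes → false
  item price ≥ 25.44 USD: 219.88 ≥ 25.44 is true
  NOT item marked final-sale: yes → false
  return reason ∈ {defective, other, unwanted, wrong-item}: defective is in the set → true
  damaged in transit: no → false
  NOT item shows signs of use: yes → false
  receipt or order number provided: no → false
  item shows signs of use: yes → true
  item category ∈ {electronics, jewelry, perishable}: apparel is not in the set → false
  packaging opened: yes → true
Combine:
[1.3] NOT true = false
[1] false OR false OR false = false
[2.1] NOT false = true
[2] true OR false = true
[3.1] NOT false = true
[3] true OR true OR false = true
[4] true OR false OR false = true
[5.2] NOT false = true
[5] false OR true OR true = true
[6.1] NOT false = true
[6] true OR false = true
[7.2] NOT true = false
[7] false OR false OR true = true
[root] false AND true AND true AND true AND true AND true AND true = false
Overall: false → refused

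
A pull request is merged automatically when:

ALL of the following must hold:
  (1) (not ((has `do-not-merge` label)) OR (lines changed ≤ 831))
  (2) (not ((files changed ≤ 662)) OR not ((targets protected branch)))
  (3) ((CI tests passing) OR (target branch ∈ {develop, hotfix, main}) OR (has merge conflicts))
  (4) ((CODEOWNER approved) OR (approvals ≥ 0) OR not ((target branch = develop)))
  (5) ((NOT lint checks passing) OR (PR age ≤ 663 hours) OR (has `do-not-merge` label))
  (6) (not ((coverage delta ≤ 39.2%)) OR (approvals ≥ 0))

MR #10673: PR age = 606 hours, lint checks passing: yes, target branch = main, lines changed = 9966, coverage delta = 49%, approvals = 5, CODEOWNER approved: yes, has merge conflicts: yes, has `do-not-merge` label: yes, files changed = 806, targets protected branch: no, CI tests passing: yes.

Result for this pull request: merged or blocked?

Blocked

Atomic conditions:
  has `do-not-merge` label: yes → true
  lines changed ≤ 831: 9966 ≤ 831 is false
  files changed ≤ 662: 806 ≤ 662 is false
  targets protected branch: no → false
  CI tests passing: yes → true
  target branch ∈ {develop, hotfix, main}: main is in the set → true
  has merge conflicts: yes → true
  CODEOWNER approved: yes → true
  approvals ≥ 0: 5 ≥ 0 is true
  target branch = develop: main == develop is false
  NOT lint checks passing: yes → false
  PR age ≤ 663 hours: 606 ≤ 663 is true
  coverage delta ≤ 39.2%: 49 ≤ 39.2 is false
Combine:
[1.1] NOT true = false
[1] false OR false = false
[2.1] NOT false = true
[2.2] NOT false = true
[2] true OR true = true
[3] true OR true OR true = true
[4.3] NOT false = true
[4] true OR true OR true = true
[5] false OR true OR true = true
[6.1] NOT false = true
[6] true OR true = true
[root] false AND true AND true AND true AND true AND true = false
Overall: false → blocked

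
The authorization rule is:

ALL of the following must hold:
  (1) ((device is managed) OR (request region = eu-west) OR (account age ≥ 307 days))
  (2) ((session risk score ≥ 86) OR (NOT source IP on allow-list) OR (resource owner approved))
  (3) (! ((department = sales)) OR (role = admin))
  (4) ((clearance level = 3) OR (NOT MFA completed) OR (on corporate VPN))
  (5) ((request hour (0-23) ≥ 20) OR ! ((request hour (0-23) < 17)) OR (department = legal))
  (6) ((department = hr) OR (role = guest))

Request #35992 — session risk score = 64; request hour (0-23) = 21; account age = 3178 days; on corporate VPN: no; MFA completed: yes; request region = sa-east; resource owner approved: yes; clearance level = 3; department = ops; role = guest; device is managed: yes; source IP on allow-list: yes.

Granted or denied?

Atomic conditions:
  device is managed: yes → true
  request region = eu-west: sa-east == eu-west is false
  account age ≥ 307 days: 3178 ≥ 307 is true
  session risk score ≥ 86: 64 ≥ 86 is false
  NOT source IP on allow-list: yes → false
  resource owner approved: yes → true
  department = sales: ops == sales is false
  role = admin: guest == admin is false
  clearance level = 3: 3 == 3 is true
  NOT MFA completed: yes → false
  on corporate VPN: no → false
  request hour (0-23) ≥ 20: 21 ≥ 20 is true
  request hour (0-23) < 17: 21 < 17 is false
  department = legal: ops == legal is false
  department = hr: ops == hr is false
  role = guest: guest == guest is true
Combine:
[1] true OR false OR true = true
[2] false OR false OR true = true
[3.1] NOT false = true
[3] true OR false = true
[4] true OR false OR false = true
[5.2] NOT false = true
[5] true OR true OR false = true
[6] false OR true = true
[root] true AND true AND true AND true AND true AND true = true
Overall: true → granted

Granted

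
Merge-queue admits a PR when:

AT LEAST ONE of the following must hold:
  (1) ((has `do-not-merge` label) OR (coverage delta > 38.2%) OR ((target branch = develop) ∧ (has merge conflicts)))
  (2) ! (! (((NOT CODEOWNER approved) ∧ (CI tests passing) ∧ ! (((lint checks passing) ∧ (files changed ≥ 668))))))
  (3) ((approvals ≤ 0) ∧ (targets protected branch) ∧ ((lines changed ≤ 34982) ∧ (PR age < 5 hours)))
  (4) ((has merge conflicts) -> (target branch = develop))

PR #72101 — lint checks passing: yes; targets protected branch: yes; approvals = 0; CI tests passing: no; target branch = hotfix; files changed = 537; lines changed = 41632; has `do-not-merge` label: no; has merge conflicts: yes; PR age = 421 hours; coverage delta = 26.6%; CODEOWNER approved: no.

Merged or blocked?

Blocked

Atomic conditions:
  has `do-not-merge` label: no → false
  coverage delta > 38.2%: 26.6 > 38.2 is false
  target branch = develop: hotfix == develop is false
  has merge conflicts: yes → true
  NOT CODEOWNER approved: no → true
  CI tests passing: no → false
  lint checks passing: yes → true
  files changed ≥ 668: 537 ≥ 668 is false
  approvals ≤ 0: 0 ≤ 0 is true
  targets protected branch: yes → true
  lines changed ≤ 34982: 41632 ≤ 34982 is false
  PR age < 5 hours: 421 < 5 is false
Combine:
[1.3] false AND true = false
[1] false OR false OR false = false
[2.1.1.3.1] true AND false = false
[2.1.1.3] NOT false = true
[2.1.1] true AND false AND true = false
[2.1] NOT false = true
[2] NOT true = false
[3.3] false AND false = false
[3] true AND true AND false = false
[4] true → false = false
[root] false OR false OR false OR false = false
Overall: false → blocked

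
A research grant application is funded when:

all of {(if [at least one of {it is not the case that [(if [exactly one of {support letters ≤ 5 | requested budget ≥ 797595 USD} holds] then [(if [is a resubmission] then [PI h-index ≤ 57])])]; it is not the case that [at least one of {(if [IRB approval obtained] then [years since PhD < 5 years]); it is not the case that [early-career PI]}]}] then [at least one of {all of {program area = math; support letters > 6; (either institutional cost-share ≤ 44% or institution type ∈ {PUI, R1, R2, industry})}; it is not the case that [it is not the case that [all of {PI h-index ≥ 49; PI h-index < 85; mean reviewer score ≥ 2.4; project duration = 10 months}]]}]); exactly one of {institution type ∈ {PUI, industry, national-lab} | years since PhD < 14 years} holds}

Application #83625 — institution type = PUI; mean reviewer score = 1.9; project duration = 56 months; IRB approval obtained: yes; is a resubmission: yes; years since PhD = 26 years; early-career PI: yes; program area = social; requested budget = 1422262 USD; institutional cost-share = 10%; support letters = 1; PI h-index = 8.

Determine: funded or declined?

Atomic conditions:
  support letters ≤ 5: 1 ≤ 5 is true
  requested budget ≥ 797595 USD: 1422262 ≥ 797595 is true
  is a resubmission: yes → true
  PI h-index ≤ 57: 8 ≤ 57 is true
  IRB approval obtained: yes → true
  years since PhD < 5 years: 26 < 5 is false
  early-career PI: yes → true
  program area = math: social == math is false
  support letters > 6: 1 > 6 is false
  institutional cost-share ≤ 44%: 10 ≤ 44 is true
  institution type ∈ {PUI, R1, R2, industry}: PUI is in the set → true
  PI h-index ≥ 49: 8 ≥ 49 is false
  PI h-index < 85: 8 < 85 is true
  mean reviewer score ≥ 2.4: 1.9 ≥ 2.4 is false
  project duration = 10 months: 56 == 10 is false
  institution type ∈ {PUI, industry, national-lab}: PUI is in the set → true
  years since PhD < 14 years: 26 < 14 is false
Combine:
[1.1.1.1.1] exactly-one(true, true) = false
[1.1.1.1.2] true → true = true
[1.1.1.1] false → true (antecedent false ⇒ implication holds) = true
[1.1.1] NOT true = false
[1.1.2.1.1] true → false = false
[1.1.2.1.2] NOT true = false
[1.1.2.1] false OR false = false
[1.1.2] NOT false = true
[1.1] false OR true = true
[1.2.1.3] true OR true = true
[1.2.1] false AND false AND true = false
[1.2.2.1.1] false AND true AND false AND false = false
[1.2.2.1] NOT false = true
[1.2.2] NOT true = false
[1.2] false OR false = false
[1] true → false = false
[2] exactly-one(true, false) = true
[root] false AND true = false
Overall: false → declined

Declined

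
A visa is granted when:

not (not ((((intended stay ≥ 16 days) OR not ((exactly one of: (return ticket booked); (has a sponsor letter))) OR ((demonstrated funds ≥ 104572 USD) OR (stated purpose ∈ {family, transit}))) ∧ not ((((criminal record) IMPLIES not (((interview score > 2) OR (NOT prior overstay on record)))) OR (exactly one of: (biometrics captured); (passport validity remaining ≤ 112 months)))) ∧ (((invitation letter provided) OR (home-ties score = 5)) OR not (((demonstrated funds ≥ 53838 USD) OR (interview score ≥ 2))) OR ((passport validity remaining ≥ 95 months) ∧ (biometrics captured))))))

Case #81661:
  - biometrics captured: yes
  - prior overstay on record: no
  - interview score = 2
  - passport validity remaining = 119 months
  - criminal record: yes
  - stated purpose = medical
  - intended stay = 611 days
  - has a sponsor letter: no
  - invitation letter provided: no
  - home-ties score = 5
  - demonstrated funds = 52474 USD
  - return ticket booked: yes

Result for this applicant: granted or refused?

Refused

Atomic conditions:
  intended stay ≥ 16 days: 611 ≥ 16 is true
  return ticket booked: yes → true
  has a sponsor letter: no → false
  demonstrated funds ≥ 104572 USD: 52474 ≥ 104572 is false
  stated purpose ∈ {family, transit}: medical is not in the set → false
  criminal record: yes → true
  interview score > 2: 2 > 2 is false
  NOT prior overstay on record: no → true
  biometrics captured: yes → true
  passport validity remaining ≤ 112 months: 119 ≤ 112 is false
  invitation letter provided: no → false
  home-ties score = 5: 5 == 5 is true
  demonstrated funds ≥ 53838 USD: 52474 ≥ 53838 is false
  interview score ≥ 2: 2 ≥ 2 is true
  passport validity remaining ≥ 95 months: 119 ≥ 95 is true
Combine:
[1.1.1.2.1] exactly-one(true, false) = true
[1.1.1.2] NOT true = false
[1.1.1.3] false OR false = false
[1.1.1] true OR false OR false = true
[1.1.2.1.1.2.1] false OR true = true
[1.1.2.1.1.2] NOT true = false
[1.1.2.1.1] true → false = false
[1.1.2.1.2] exactly-one(true, false) = true
[1.1.2.1] false OR true = true
[1.1.2] NOT true = false
[1.1.3.1] false OR true = true
[1.1.3.2.1] false OR true = true
[1.1.3.2] NOT true = false
[1.1.3.3] true AND true = true
[1.1.3] true OR false OR true = true
[1.1] true AND false AND true = false
[1] NOT false = true
[root] NOT true = false
Overall: false → refused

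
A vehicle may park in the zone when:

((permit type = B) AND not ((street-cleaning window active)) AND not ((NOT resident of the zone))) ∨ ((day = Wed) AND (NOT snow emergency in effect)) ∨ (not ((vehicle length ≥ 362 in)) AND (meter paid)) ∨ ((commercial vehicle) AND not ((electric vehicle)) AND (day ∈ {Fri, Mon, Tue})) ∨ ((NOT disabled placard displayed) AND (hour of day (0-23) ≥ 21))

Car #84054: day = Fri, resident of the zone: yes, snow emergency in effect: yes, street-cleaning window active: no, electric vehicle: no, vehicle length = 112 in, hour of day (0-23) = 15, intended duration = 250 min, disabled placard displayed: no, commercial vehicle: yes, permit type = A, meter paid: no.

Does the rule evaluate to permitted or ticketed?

Atomic conditions:
  permit type = B: A == B is false
  street-cleaning window active: no → false
  NOT resident of the zone: yes → false
  day = Wed: Fri == Wed is false
  NOT snow emergency in effect: yes → false
  vehicle length ≥ 362 in: 112 ≥ 362 is false
  meter paid: no → false
  commercial vehicle: yes → true
  electric vehicle: no → false
  day ∈ {Fri, Mon, Tue}: Fri is in the set → true
  NOT disabled placard displayed: no → true
  hour of day (0-23) ≥ 21: 15 ≥ 21 is false
Combine:
[1.2] NOT false = true
[1.3] NOT false = true
[1] false AND true AND true = false
[2] false AND false = false
[3.1] NOT false = true
[3] true AND false = false
[4.2] NOT false = true
[4] true AND true AND true = true
[5] true AND false = false
[root] false OR false OR false OR true OR false = true
Overall: true → permitted

Permitted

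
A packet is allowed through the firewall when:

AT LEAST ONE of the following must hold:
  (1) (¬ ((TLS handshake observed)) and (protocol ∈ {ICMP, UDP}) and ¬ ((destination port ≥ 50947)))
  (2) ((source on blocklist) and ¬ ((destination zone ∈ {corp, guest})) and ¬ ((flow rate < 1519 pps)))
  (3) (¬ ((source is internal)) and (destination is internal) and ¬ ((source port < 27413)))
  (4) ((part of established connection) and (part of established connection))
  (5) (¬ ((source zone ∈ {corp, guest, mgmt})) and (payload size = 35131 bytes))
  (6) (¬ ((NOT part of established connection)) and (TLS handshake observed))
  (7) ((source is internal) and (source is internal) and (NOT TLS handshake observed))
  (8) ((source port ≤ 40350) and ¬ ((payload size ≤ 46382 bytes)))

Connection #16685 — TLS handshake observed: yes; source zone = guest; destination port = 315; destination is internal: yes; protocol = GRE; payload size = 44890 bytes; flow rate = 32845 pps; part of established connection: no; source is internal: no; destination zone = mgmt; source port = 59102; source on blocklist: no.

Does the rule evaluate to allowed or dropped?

Atomic conditions:
  TLS handshake observed: yes → true
  protocol ∈ {ICMP, UDP}: GRE is not in the set → false
  destination port ≥ 50947: 315 ≥ 50947 is false
  source on blocklist: no → false
  destination zone ∈ {corp, guest}: mgmt is not in the set → false
  flow rate < 1519 pps: 32845 < 1519 is false
  source is internal: no → false
  destination is internal: yes → true
  source port < 27413: 59102 < 27413 is false
  part of established connection: no → false
  source zone ∈ {corp, guest, mgmt}: guest is in the set → true
  payload size = 35131 bytes: 44890 == 35131 is false
  NOT part of established connection: no → true
  NOT TLS handshake observed: yes → false
  source port ≤ 40350: 59102 ≤ 40350 is false
  payload size ≤ 46382 bytes: 44890 ≤ 46382 is true
Combine:
[1.1] NOT true = false
[1.3] NOT false = true
[1] false AND false AND true = false
[2.2] NOT false = true
[2.3] NOT false = true
[2] false AND true AND true = false
[3.1] NOT false = true
[3.3] NOT false = true
[3] true AND true AND true = true
[4] false AND false = false
[5.1] NOT true = false
[5] false AND false = false
[6.1] NOT true = false
[6] false AND true = false
[7] false AND false AND false = false
[8.2] NOT true = false
[8] false AND false = false
[root] false OR false OR true OR false OR false OR false OR false OR false = true
Overall: true → allowed

Allowed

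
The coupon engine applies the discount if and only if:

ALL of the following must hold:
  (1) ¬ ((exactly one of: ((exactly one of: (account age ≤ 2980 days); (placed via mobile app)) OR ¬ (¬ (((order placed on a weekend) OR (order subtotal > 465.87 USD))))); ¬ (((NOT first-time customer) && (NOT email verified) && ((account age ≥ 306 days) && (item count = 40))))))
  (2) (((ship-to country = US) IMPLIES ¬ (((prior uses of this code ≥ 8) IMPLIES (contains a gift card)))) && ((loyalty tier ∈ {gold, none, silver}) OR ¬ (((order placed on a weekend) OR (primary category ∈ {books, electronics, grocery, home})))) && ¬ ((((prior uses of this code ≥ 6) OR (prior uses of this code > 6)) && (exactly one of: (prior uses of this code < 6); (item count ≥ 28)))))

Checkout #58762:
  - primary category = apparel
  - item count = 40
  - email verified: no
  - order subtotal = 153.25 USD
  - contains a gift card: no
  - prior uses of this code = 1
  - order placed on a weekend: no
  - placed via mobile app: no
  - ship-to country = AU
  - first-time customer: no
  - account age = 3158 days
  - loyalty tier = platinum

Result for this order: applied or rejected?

Atomic conditions:
  account age ≤ 2980 days: 3158 ≤ 2980 is false
  placed via mobile app: no → false
  order placed on a weekend: no → false
  order subtotal > 465.87 USD: 153.25 > 465.87 is false
  NOT first-time customer: no → true
  NOT email verified: no → true
  account age ≥ 306 days: 3158 ≥ 306 is true
  item count = 40: 40 == 40 is true
  ship-to country = US: AU == US is false
  prior uses of this code ≥ 8: 1 ≥ 8 is false
  contains a gift card: no → false
  loyalty tier ∈ {gold, none, silver}: platinum is not in the set → false
  primary category ∈ {books, electronics, grocery, home}: apparel is not in the set → false
  prior uses of this code ≥ 6: 1 ≥ 6 is false
  prior uses of this code > 6: 1 > 6 is false
  prior uses of this code < 6: 1 < 6 is true
  item count ≥ 28: 40 ≥ 28 is true
Combine:
[1.1.1.1] exactly-one(false, false) = false
[1.1.1.2.1.1] false OR false = false
[1.1.1.2.1] NOT false = true
[1.1.1.2] NOT true = false
[1.1.1] false OR false = false
[1.1.2.1.3] true AND true = true
[1.1.2.1] true AND true AND true = true
[1.1.2] NOT true = false
[1.1] exactly-one(false, false) = false
[1] NOT false = true
[2.1.2.1] false → false (antecedent false ⇒ implication holds) = true
[2.1.2] NOT true = false
[2.1] false → false (antecedent false ⇒ implication holds) = true
[2.2.2.1] false OR false = false
[2.2.2] NOT false = true
[2.2] false OR true = true
[2.3.1.1] false OR false = false
[2.3.1.2] exactly-one(true, true) = false
[2.3.1] false AND false = false
[2.3] NOT false = true
[2] true AND true AND true = true
[root] true AND true = true
Overall: true → applied

Applied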